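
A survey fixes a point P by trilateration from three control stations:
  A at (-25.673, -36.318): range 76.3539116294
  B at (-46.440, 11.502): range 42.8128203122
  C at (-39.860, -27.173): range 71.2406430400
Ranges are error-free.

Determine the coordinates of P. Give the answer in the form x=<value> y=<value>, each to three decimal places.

eq1: (x + 25.673)² + (y + 36.318)² = 76.3539116294²
eq2: (x + 46.440)² + (y − 11.502)² = 42.8128203122²
eq3: (x + 39.860)² + (y + 27.173)² = 71.2406430400²
eq1−eq3, eq1−eq2 (x²,y² cancel):
  -28.374·x + 18.290·y = 1103.782076
  -41.534·x + 95.640·y = 4307.851789
det = -28.374·95.640 − 18.290·-41.534 = -1954.032500
x = (1103.782076·95.640 − 18.290·4307.851789) / -1954.032500 = -13.702489
y = (-28.374·4307.851789 − 1103.782076·-41.534) / -1954.032500 = 39.091725

x=-13.702 y=39.092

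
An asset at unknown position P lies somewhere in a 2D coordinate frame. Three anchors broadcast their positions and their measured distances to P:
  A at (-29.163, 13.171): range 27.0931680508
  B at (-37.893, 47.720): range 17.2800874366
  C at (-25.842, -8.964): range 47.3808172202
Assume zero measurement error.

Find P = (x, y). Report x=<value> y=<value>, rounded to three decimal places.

x=-47.347 y=33.255

eq1: (x + 29.163)² + (y − 13.171)² = 27.0931680508²
eq2: (x + 37.893)² + (y − 47.720)² = 17.2800874366²
eq3: (x + 25.842)² + (y + 8.964)² = 47.3808172202²
eq3−eq2, eq3−eq1 (x²,y² cancel):
  -24.102·x + 113.368·y = 4911.256008
  -6.642·x + 44.270·y = 1786.695635
det = -24.102·44.270 − 113.368·-6.642 = -314.005284
x = (4911.256008·44.270 − 113.368·1786.695635) / -314.005284 = -47.346951
y = (-24.102·1786.695635 − 4911.256008·-6.642) / -314.005284 = 33.255414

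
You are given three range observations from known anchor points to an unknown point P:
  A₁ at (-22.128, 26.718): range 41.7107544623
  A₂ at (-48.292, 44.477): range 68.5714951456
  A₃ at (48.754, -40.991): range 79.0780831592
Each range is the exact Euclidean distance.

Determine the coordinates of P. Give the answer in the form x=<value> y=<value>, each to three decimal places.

x=19.200 y=32.357

eq1: (x + 22.128)² + (y − 26.718)² = 41.7107544623²
eq2: (x + 48.292)² + (y − 44.477)² = 68.5714951456²
eq3: (x − 48.754)² + (y + 40.991)² = 79.0780831592²
eq3−eq1, eq3−eq2 (x²,y² cancel):
  -141.764·x + 135.418·y = 1659.841509
  -194.092·x + 170.936·y = 1804.399486
det = -141.764·170.936 − 135.418·-194.092 = 2050.979352
x = (1659.841509·170.936 − 135.418·1804.399486) / 2050.979352 = 19.199851
y = (-141.764·1804.399486 − 1659.841509·-194.092) / 2050.979352 = 32.356771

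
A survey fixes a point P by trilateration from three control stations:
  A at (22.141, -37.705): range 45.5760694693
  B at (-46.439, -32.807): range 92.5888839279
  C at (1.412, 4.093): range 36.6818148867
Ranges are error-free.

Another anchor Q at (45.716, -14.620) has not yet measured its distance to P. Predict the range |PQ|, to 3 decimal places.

21.045

eq1: (x − 22.141)² + (y + 37.705)² = 45.5760694693²
eq2: (x + 46.439)² + (y + 32.807)² = 92.5888839279²
eq3: (x − 1.412)² + (y − 4.093)² = 36.6818148867²
eq2−eq1, eq2−eq3 (x²,y² cancel):
  137.160·x − 9.796·y = 5174.534255
  95.702·x + 73.800·y = 4013.012307
det = 137.160·73.800 − -9.796·95.702 = 11059.904792
x = (5174.534255·73.800 − -9.796·4013.012307) / 11059.904792 = 38.082796
y = (137.160·4013.012307 − 5174.534255·95.702) / 11059.904792 = 4.992040
|P − Q| = √((38.082796 − 45.716)² + (4.992040 − -14.620)²) = 21.045140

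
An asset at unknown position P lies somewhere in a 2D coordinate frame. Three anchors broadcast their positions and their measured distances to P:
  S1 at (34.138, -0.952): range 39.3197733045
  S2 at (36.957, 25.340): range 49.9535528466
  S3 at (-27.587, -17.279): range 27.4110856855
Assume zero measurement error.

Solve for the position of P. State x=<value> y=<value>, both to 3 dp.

x=-5.178 y=-1.493

eq1: (x − 34.138)² + (y + 0.952)² = 39.3197733045²
eq2: (x − 36.957)² + (y − 25.340)² = 49.9535528466²
eq3: (x + 27.587)² + (y + 17.279)² = 27.4110856855²
eq2−eq1, eq2−eq3 (x²,y² cancel):
  -5.638·x − 52.584·y = 107.686768
  -129.088·x − 85.238·y = 795.660785
det = -5.638·-85.238 − -52.584·-129.088 = -6307.391548
x = (107.686768·-85.238 − -52.584·795.660785) / -6307.391548 = -5.178055
y = (-5.638·795.660785 − 107.686768·-129.088) / -6307.391548 = -1.492714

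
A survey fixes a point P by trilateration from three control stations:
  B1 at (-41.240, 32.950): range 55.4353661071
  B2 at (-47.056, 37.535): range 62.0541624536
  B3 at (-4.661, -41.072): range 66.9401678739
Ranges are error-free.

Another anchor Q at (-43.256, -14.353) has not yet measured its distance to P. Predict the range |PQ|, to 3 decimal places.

eq1: (x + 41.240)² + (y − 32.950)² = 55.4353661071²
eq2: (x + 47.056)² + (y − 37.535)² = 62.0541624536²
eq3: (x + 4.661)² + (y + 41.072)² = 66.9401678739²
eq1−eq3, eq1−eq2 (x²,y² cancel):
  73.158·x − 148.044·y = -2485.712255
  -11.632·x + 9.170·y = 59.063999
det = 73.158·9.170 − -148.044·-11.632 = -1051.188948
x = (-2485.712255·9.170 − -148.044·59.063999) / -1051.188948 = 13.365733
y = (73.158·59.063999 − -2485.712255·-11.632) / -1051.188948 = 23.395224
|P − Q| = √((13.365733 − -43.256)² + (23.395224 − -14.353)²) = 68.051077

68.051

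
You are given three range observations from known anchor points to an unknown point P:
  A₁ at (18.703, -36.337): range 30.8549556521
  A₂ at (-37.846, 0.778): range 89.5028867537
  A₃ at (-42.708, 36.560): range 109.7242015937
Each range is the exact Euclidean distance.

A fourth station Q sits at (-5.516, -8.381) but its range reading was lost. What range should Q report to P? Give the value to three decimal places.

55.916

eq1: (x − 18.703)² + (y + 36.337)² = 30.8549556521²
eq2: (x + 37.846)² + (y − 0.778)² = 89.5028867537²
eq3: (x + 42.708)² + (y − 36.560)² = 109.7242015937²
eq2−eq1, eq2−eq3 (x²,y² cancel):
  113.098·x − 74.230·y = 7295.993227
  -9.724·x + 71.564·y = -2300.951814
det = 113.098·71.564 − -74.230·-9.724 = 7371.932752
x = (7295.993227·71.564 − -74.230·-2300.951814) / 7371.932752 = 47.657896
y = (113.098·-2300.951814 − 7295.993227·-9.724) / 7371.932752 = -25.676687
|P − Q| = √((47.657896 − -5.516)² + (-25.676687 − -8.381)²) = 55.916044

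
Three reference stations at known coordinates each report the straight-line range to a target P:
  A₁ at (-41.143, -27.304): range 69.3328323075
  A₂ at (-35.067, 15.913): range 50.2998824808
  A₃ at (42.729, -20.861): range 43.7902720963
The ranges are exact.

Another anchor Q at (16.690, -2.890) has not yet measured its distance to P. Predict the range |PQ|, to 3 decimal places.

16.123

eq1: (x + 41.143)² + (y + 27.304)² = 69.3328323075²
eq2: (x + 35.067)² + (y − 15.913)² = 50.2998824808²
eq3: (x − 42.729)² + (y + 20.861)² = 43.7902720963²
eq3−eq2, eq3−eq1 (x²,y² cancel):
  -155.592·x + 73.548·y = -1390.520951
  -167.744·x − 12.886·y = -2712.147603
det = -155.592·-12.886 − 73.548·-167.744 = 14342.194224
x = (-1390.520951·-12.886 − 73.548·-2712.147603) / 14342.194224 = 15.157463
y = (-155.592·-2712.147603 − -1390.520951·-167.744) / 14342.194224 = 13.159557
|P − Q| = √((15.157463 − 16.690)² + (13.159557 − -2.890)²) = 16.122560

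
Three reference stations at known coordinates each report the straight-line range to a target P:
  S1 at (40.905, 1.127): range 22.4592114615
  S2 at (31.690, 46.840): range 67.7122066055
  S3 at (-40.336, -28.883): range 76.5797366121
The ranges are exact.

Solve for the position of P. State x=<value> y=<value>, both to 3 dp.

x=35.810 y=-20.747

eq1: (x − 40.905)² + (y − 1.127)² = 22.4592114615²
eq2: (x − 31.690)² + (y − 46.840)² = 67.7122066055²
eq3: (x + 40.336)² + (y + 28.883)² = 76.5797366121²
eq2−eq1, eq2−eq3 (x²,y² cancel):
  18.430·x − 91.426·y = 2556.774198
  -144.052·x − 151.446·y = -2016.534251
det = 18.430·-151.446 − -91.426·-144.052 = -15961.247932
x = (2556.774198·-151.446 − -91.426·-2016.534251) / -15961.247932 = 35.810288
y = (18.430·-2016.534251 − 2556.774198·-144.052) / -15961.247932 = -20.746731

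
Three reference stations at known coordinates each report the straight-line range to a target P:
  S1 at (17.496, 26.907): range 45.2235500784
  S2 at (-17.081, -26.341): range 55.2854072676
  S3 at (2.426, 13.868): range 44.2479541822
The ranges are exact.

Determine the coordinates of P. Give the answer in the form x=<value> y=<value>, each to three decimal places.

eq1: (x − 17.496)² + (y − 26.907)² = 45.2235500784²
eq2: (x + 17.081)² + (y + 26.341)² = 55.2854072676²
eq3: (x − 2.426)² + (y − 13.868)² = 44.2479541822²
eq2−eq1, eq2−eq3 (x²,y² cancel):
  69.154·x + 106.496·y = 1055.794598
  39.014·x + 80.418·y = 311.192865
det = 69.154·80.418 − 106.496·39.014 = 1406.391428
x = (1055.794598·80.418 − 106.496·311.192865) / 1406.391428 = 36.806321
y = (69.154·311.192865 − 1055.794598·39.014) / 1406.391428 = -13.986532

x=36.806 y=-13.987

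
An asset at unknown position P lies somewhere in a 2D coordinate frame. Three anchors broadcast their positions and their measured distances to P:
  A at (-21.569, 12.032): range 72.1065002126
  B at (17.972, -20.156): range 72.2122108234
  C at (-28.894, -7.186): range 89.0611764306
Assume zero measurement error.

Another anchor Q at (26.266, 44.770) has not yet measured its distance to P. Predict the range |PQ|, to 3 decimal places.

14.883

eq1: (x + 21.569)² + (y − 12.032)² = 72.1065002126²
eq2: (x − 17.972)² + (y + 20.156)² = 72.2122108234²
eq3: (x + 28.894)² + (y + 7.186)² = 89.0611764306²
eq3−eq2, eq3−eq1 (x²,y² cancel):
  93.732·x − 25.940·y = 2560.045043
  14.650·x + 38.436·y = 2456.034727
det = 93.732·38.436 − -25.940·14.650 = 3982.704152
x = (2560.045043·38.436 − -25.940·2456.034727) / 3982.704152 = 40.702856
y = (93.732·2456.034727 − 2560.045043·14.650) / 3982.704152 = 48.385313
|P − Q| = √((40.702856 − 26.266)² + (48.385313 − 44.770)²) = 14.882651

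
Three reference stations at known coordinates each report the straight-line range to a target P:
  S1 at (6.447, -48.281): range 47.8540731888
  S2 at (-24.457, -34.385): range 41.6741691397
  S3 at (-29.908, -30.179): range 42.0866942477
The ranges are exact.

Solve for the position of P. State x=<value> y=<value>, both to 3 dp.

x=0.256 y=-0.829

eq1: (x − 6.447)² + (y + 48.281)² = 47.8540731888²
eq2: (x + 24.457)² + (y + 34.385)² = 41.6741691397²
eq3: (x + 29.908)² + (y + 30.179)² = 42.0866942477²
eq2−eq1, eq2−eq3 (x²,y² cancel):
  61.808·x − 27.792·y = 38.869749
  -10.902·x + 8.412·y = -9.766028
det = 61.808·8.412 − -27.792·-10.902 = 216.940512
x = (38.869749·8.412 − -27.792·-9.766028) / 216.940512 = 0.256083
y = (61.808·-9.766028 − 38.869749·-10.902) / 216.940512 = -0.829078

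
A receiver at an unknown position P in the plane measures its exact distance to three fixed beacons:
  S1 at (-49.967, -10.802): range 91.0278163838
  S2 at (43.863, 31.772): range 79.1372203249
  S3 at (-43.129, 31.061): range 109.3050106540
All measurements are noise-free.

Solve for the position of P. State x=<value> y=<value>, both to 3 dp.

eq1: (x + 49.967)² + (y + 10.802)² = 91.0278163838²
eq2: (x − 43.863)² + (y − 31.772)² = 79.1372203249²
eq3: (x + 43.129)² + (y − 31.061)² = 109.3050106540²
eq1−eq3, eq1−eq2 (x²,y² cancel):
  13.676·x + 83.726·y = -3450.009929
  187.660·x + 85.148·y = 2343.402175
det = 13.676·85.148 − 83.726·187.660 = -14547.537112
x = (-3450.009929·85.148 − 83.726·2343.402175) / -14547.537112 = 33.680281
y = (13.676·2343.402175 − -3450.009929·187.660) / -14547.537112 = -46.707372

x=33.680 y=-46.707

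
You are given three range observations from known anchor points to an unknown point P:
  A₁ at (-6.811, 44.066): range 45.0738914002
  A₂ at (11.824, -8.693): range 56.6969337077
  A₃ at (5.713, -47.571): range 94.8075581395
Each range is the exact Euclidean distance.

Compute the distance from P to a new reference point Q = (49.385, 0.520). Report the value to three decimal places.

42.482

eq1: (x + 6.811)² + (y − 44.066)² = 45.0738914002²
eq2: (x − 11.824)² + (y + 8.693)² = 56.6969337077²
eq3: (x − 5.713)² + (y + 47.571)² = 94.8075581395²
eq3−eq2, eq3−eq1 (x²,y² cancel):
  12.222·x + 77.756·y = 3693.667604
  -25.048·x + 183.274·y = 6649.381061
det = 12.222·183.274 − 77.756·-25.048 = 4187.607116
x = (3693.667604·183.274 − 77.756·6649.381061) / 4187.607116 = 38.189820
y = (12.222·6649.381061 − 3693.667604·-25.048) / 4187.607116 = 41.500484
|P − Q| = √((38.189820 − 49.385)² + (41.500484 − 0.520)²) = 42.482139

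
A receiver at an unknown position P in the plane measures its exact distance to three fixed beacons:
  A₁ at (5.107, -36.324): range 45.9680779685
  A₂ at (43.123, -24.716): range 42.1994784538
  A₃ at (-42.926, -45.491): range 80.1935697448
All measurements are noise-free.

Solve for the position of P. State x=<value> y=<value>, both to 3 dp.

x=16.673 y=8.165

eq1: (x − 5.107)² + (y + 36.324)² = 45.9680779685²
eq2: (x − 43.123)² + (y + 24.716)² = 42.1994784538²
eq3: (x + 42.926)² + (y + 45.491)² = 80.1935697448²
eq3−eq1, eq3−eq2 (x²,y² cancel):
  96.066·x + 18.334·y = 1751.386304
  172.098·x + 41.550·y = 3208.613875
det = 96.066·41.550 − 18.334·172.098 = 836.297568
x = (1751.386304·41.550 − 18.334·3208.613875) / 836.297568 = 16.672743
y = (96.066·3208.613875 − 1751.386304·172.098) / 836.297568 = 8.165300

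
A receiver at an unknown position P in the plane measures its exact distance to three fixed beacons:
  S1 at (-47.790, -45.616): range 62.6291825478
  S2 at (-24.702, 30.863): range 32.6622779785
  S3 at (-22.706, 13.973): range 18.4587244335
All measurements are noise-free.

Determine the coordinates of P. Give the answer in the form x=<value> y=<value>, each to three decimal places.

eq1: (x + 47.790)² + (y + 45.616)² = 62.6291825478²
eq2: (x + 24.702)² + (y − 30.863)² = 32.6622779785²
eq3: (x + 22.706)² + (y − 13.973)² = 18.4587244335²
eq3−eq2, eq3−eq1 (x²,y² cancel):
  -3.992·x + 33.780·y = 125.806513
  -50.168·x − 119.178·y = 72.206392
det = -3.992·-119.178 − 33.780·-50.168 = 2170.433616
x = (125.806513·-119.178 − 33.780·72.206392) / 2170.433616 = -8.031805
y = (-3.992·72.206392 − 125.806513·-50.168) / 2170.433616 = 2.775120

x=-8.032 y=2.775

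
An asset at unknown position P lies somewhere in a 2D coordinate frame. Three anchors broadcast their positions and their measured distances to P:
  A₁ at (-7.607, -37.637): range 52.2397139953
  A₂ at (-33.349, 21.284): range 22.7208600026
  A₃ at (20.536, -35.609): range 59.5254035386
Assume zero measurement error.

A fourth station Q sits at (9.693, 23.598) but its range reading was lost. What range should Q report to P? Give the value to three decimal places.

23.253

eq1: (x + 7.607)² + (y + 37.637)² = 52.2397139953²
eq2: (x + 33.349)² + (y − 21.284)² = 22.7208600026²
eq3: (x − 20.536)² + (y + 35.609)² = 59.5254035386²
eq2−eq3, eq2−eq1 (x²,y² cancel):
  107.770·x − 113.786·y = -2902.472467
  51.484·x − 117.842·y = -2303.504478
det = 107.770·-117.842 − -113.786·51.484 = -6841.673916
x = (-2902.472467·-117.842 − -113.786·-2303.504478) / -6841.673916 = -11.682316
y = (107.770·-2303.504478 − -2902.472467·51.484) / -6841.673916 = 14.443510
|P − Q| = √((-11.682316 − 9.693)² + (14.443510 − 23.598)²) = 23.253147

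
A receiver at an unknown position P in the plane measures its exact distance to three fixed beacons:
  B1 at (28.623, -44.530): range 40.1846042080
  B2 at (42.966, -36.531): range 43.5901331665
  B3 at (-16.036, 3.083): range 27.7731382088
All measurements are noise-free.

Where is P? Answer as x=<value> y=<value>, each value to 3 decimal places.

x=8.637 y=-9.668

eq1: (x − 28.623)² + (y + 44.530)² = 40.1846042080²
eq2: (x − 42.966)² + (y + 36.531)² = 43.5901331665²
eq3: (x + 16.036)² + (y − 3.083)² = 27.7731382088²
eq3−eq2, eq3−eq1 (x²,y² cancel):
  118.004·x − 79.228·y = 1785.180428
  89.318·x − 95.226·y = 1692.083635
det = 118.004·-95.226 − -79.228·89.318 = -4160.562400
x = (1785.180428·-95.226 − -79.228·1692.083635) / -4160.562400 = 8.637099
y = (118.004·1692.083635 − 1785.180428·89.318) / -4160.562400 = -9.667898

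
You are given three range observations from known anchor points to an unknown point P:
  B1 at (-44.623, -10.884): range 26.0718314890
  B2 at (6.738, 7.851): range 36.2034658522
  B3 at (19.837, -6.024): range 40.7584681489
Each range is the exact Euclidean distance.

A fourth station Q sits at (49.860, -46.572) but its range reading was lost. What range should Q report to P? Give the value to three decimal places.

75.155

eq1: (x + 44.623)² + (y + 10.884)² = 26.0718314890²
eq2: (x − 6.738)² + (y − 7.851)² = 36.2034658522²
eq3: (x − 19.837)² + (y + 6.024)² = 40.7584681489²
eq2−eq1, eq2−eq3 (x²,y² cancel):
  -102.722·x − 37.470·y = 2633.585283
  26.198·x − 27.750·y = -27.805486
det = -102.722·-27.750 − -37.470·26.198 = 3832.174560
x = (2633.585283·-27.750 − -37.470·-27.805486) / 3832.174560 = -19.342507
y = (-102.722·-27.805486 − 2633.585283·26.198) / 3832.174560 = -17.258721
|P − Q| = √((-19.342507 − 49.860)² + (-17.258721 − -46.572)²) = 75.154875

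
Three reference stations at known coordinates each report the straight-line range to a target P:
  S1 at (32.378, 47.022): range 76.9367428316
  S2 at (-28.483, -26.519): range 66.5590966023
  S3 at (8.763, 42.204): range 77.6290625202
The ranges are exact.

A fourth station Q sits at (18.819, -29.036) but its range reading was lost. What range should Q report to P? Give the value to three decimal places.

19.192

eq1: (x − 32.378)² + (y − 47.022)² = 76.9367428316²
eq2: (x + 28.483)² + (y + 26.519)² = 66.5590966023²
eq3: (x − 8.763)² + (y − 42.204)² = 77.6290625202²
eq2−eq3, eq2−eq1 (x²,y² cancel):
  74.492·x + 137.446·y = -1252.728872
  121.722·x + 147.082·y = 255.715661
det = 74.492·147.082 − 137.446·121.722 = -5773.769668
x = (-1252.728872·147.082 − 137.446·255.715661) / -5773.769668 = 37.999604
y = (74.492·255.715661 − -1252.728872·121.722) / -5773.769668 = -29.709089
|P − Q| = √((37.999604 − 18.819)² + (-29.709089 − -29.036)²) = 19.192411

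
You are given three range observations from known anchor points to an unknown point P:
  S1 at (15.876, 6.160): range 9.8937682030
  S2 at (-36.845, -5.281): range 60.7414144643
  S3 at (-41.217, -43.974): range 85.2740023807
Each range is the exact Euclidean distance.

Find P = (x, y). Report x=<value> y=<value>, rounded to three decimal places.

x=20.431 y=14.943

eq1: (x − 15.876)² + (y − 6.160)² = 9.8937682030²
eq2: (x + 36.845)² + (y + 5.281)² = 60.7414144643²
eq3: (x + 41.217)² + (y + 43.974)² = 85.2740023807²
eq2−eq3, eq2−eq1 (x²,y² cancel):
  -8.744·x − 77.386·y = -1335.025272
  105.442·x + 22.882·y = 2496.182772
det = -8.744·22.882 − -77.386·105.442 = 7959.654404
x = (-1335.025272·22.882 − -77.386·2496.182772) / 7959.654404 = 20.430730
y = (-8.744·2496.182772 − -1335.025272·105.442) / 7959.654404 = 14.943000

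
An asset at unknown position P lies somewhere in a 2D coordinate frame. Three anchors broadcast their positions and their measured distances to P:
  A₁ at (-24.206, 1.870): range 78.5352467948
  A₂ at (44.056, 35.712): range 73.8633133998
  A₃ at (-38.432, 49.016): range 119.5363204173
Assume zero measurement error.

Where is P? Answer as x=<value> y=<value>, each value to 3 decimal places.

x=43.369 y=-38.148

eq1: (x + 24.206)² + (y − 1.870)² = 78.5352467948²
eq2: (x − 44.056)² + (y − 35.712)² = 73.8633133998²
eq3: (x + 38.432)² + (y − 49.016)² = 119.5363204173²
eq1−eq3, eq1−eq2 (x²,y² cancel):
  -28.452·x + 94.292·y = -4830.987366
  136.524·x + 67.684·y = 3338.846667
det = -28.452·67.684 − 94.292·136.524 = -14798.866176
x = (-4830.987366·67.684 − 94.292·3338.846667) / -14798.866176 = 43.368666
y = (-28.452·3338.846667 − -4830.987366·136.524) / -14798.866176 = -38.148115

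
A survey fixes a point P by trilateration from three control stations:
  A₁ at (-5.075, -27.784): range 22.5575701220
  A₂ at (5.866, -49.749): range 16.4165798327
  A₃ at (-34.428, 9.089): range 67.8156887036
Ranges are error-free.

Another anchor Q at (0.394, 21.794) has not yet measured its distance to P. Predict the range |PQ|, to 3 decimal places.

eq1: (x + 5.075)² + (y + 27.784)² = 22.5575701220²
eq2: (x − 5.866)² + (y + 49.749)² = 16.4165798327²
eq3: (x + 34.428)² + (y − 9.089)² = 67.8156887036²
eq2−eq1, eq2−eq3 (x²,y² cancel):
  -21.882·x + 43.930·y = -1951.006552
  -80.588·x + 117.676·y = -5570.939393
det = -21.882·117.676 − 43.930·-80.588 = 965.244608
x = (-1951.006552·117.676 − 43.930·-5570.939393) / 965.244608 = 15.690034
y = (-21.882·-5570.939393 − -1951.006552·-80.588) / 965.244608 = -36.596340
|P − Q| = √((15.690034 − 0.394)² + (-36.596340 − 21.794)²) = 60.360587

60.361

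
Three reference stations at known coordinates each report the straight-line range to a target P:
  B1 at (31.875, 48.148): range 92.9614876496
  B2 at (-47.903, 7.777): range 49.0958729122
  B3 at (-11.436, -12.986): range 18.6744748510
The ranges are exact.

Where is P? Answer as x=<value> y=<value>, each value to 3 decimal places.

x=-17.390 y=-30.686

eq1: (x − 31.875)² + (y − 48.148)² = 92.9614876496²
eq2: (x + 47.903)² + (y − 7.777)² = 49.0958729122²
eq3: (x + 11.436)² + (y + 12.986)² = 18.6744748510²
eq2−eq3, eq2−eq1 (x²,y² cancel):
  72.934·x − 41.526·y = 5.907880
  159.556·x + 80.742·y = -5252.367058
det = 72.934·80.742 − -41.526·159.556 = 12514.559484
x = (5.907880·80.742 − -41.526·-5252.367058) / 12514.559484 = -17.390367
y = (72.934·-5252.367058 − 5.907880·159.556) / 12514.559484 = -30.685761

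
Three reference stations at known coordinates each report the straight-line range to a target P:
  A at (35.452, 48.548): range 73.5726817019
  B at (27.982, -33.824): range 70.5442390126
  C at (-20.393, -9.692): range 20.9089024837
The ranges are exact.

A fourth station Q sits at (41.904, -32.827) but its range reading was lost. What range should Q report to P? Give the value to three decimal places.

81.374

eq1: (x − 35.452)² + (y − 48.548)² = 73.5726817019²
eq2: (x − 27.982)² + (y + 33.824)² = 70.5442390126²
eq3: (x + 20.393)² + (y + 9.692)² = 20.9089024837²
eq2−eq1, eq2−eq3 (x²,y² cancel):
  14.940·x + 164.744·y = 1250.247473
  -96.750·x + 48.264·y = 3122.061468
det = 14.940·48.264 − 164.744·-96.750 = 16660.046160
x = (1250.247473·48.264 − 164.744·3122.061468) / 16660.046160 = -27.250762
y = (14.940·3122.061468 − 1250.247473·-96.750) / 16660.046160 = 10.060299
|P − Q| = √((-27.250762 − 41.904)² + (10.060299 − -32.827)²) = 81.373838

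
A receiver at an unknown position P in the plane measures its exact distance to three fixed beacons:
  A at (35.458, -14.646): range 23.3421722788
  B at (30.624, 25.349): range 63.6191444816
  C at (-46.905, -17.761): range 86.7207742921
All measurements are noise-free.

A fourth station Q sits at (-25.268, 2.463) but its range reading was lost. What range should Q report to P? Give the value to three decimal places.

74.581

eq1: (x − 35.458)² + (y + 14.646)² = 23.3421722788²
eq2: (x − 30.624)² + (y − 25.349)² = 63.6191444816²
eq3: (x + 46.905)² + (y + 17.761)² = 86.7207742921²
eq3−eq2, eq3−eq1 (x²,y² cancel):
  155.058·x + 86.220·y = 2537.966180
  164.726·x + 6.230·y = 5931.878621
det = 155.058·6.230 − 86.220·164.726 = -13236.664380
x = (2537.966180·6.230 − 86.220·5931.878621) / -13236.664380 = 37.444105
y = (155.058·5931.878621 − 2537.966180·164.726) / -13236.664380 = -37.903523
|P − Q| = √((37.444105 − -25.268)² + (-37.903523 − 2.463)²) = 74.580589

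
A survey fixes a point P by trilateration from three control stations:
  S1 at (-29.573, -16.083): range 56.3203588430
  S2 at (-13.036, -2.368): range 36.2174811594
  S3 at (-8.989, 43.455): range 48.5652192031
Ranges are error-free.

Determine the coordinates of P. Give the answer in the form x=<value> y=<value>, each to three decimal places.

x=22.156 y=6.191

eq1: (x + 29.573)² + (y + 16.083)² = 56.3203588430²
eq2: (x + 13.036)² + (y + 2.368)² = 36.2174811594²
eq3: (x + 8.989)² + (y − 43.455)² = 48.5652192031²
eq2−eq1, eq2−eq3 (x²,y² cancel):
  -33.074·x − 27.430·y = -902.596381
  8.094·x + 91.646·y = 746.719851
det = -33.074·91.646 − -27.430·8.094 = -2809.081384
x = (-902.596381·91.646 − -27.430·746.719851) / -2809.081384 = 22.155578
y = (-33.074·746.719851 − -902.596381·8.094) / -2809.081384 = 6.191133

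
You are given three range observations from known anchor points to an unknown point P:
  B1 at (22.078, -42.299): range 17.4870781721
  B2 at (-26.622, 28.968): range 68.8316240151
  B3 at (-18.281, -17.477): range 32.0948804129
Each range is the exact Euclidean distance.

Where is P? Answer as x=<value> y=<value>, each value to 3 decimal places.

eq1: (x − 22.078)² + (y + 42.299)² = 17.4870781721²
eq2: (x + 26.622)² + (y − 28.968)² = 68.8316240151²
eq3: (x + 18.281)² + (y + 17.477)² = 32.0948804129²
eq3−eq1, eq3−eq2 (x²,y² cancel):
  80.718·x − 49.644·y = 2361.286441
  -16.682·x + 92.890·y = -2799.475698
det = 80.718·92.890 − -49.644·-16.682 = 6669.733812
x = (2361.286441·92.890 − -49.644·-2799.475698) / 6669.733812 = 12.048866
y = (80.718·-2799.475698 − 2361.286441·-16.682) / 6669.733812 = -27.973695

x=12.049 y=-27.974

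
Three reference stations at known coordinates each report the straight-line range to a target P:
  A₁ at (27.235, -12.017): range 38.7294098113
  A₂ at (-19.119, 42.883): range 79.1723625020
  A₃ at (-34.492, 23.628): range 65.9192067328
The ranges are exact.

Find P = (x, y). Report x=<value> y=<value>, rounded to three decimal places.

x=-4.053 y=-34.843

eq1: (x − 27.235)² + (y + 12.017)² = 38.7294098113²
eq2: (x + 19.119)² + (y − 42.883)² = 79.1723625020²
eq3: (x + 34.492)² + (y − 23.628)² = 65.9192067328²
eq2−eq1, eq2−eq3 (x²,y² cancel):
  92.708·x − 109.800·y = 3449.961464
  -30.746·x − 38.510·y = 1466.413766
det = 92.708·-38.510 − -109.800·-30.746 = -6946.095880
x = (3449.961464·-38.510 − -109.800·1466.413766) / -6946.095880 = -4.053243
y = (92.708·1466.413766 − 3449.961464·-30.746) / -6946.095880 = -34.842710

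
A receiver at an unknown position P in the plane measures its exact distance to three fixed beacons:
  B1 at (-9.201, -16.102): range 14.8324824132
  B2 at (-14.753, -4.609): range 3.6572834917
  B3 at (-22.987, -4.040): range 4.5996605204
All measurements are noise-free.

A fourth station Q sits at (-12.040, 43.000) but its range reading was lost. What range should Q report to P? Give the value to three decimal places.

47.898

eq1: (x + 9.201)² + (y + 16.102)² = 14.8324824132²
eq2: (x + 14.753)² + (y + 4.609)² = 3.6572834917²
eq3: (x + 22.987)² + (y + 4.040)² = 4.5996605204²
eq1−eq2, eq1−eq3 (x²,y² cancel):
  -11.104·x + 22.986·y = 101.587897
  -27.572·x + 24.124·y = 399.636622
det = -11.104·24.124 − 22.986·-27.572 = 365.897096
x = (101.587897·24.124 − 22.986·399.636622) / 365.897096 = -18.407746
y = (-11.104·399.636622 − 101.587897·-27.572) / 365.897096 = -4.472797
|P − Q| = √((-18.407746 − -12.040)² + (-4.472797 − 43.000)²) = 47.897961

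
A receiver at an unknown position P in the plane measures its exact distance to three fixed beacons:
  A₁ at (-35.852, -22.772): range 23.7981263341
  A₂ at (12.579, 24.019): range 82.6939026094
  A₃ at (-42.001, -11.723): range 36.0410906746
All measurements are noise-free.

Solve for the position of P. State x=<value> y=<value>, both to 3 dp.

x=-31.230 y=-46.117

eq1: (x + 35.852)² + (y + 22.772)² = 23.7981263341²
eq2: (x − 12.579)² + (y − 24.019)² = 82.6939026094²
eq3: (x + 42.001)² + (y + 11.723)² = 36.0410906746²
eq3−eq2, eq3−eq1 (x²,y² cancel):
  109.160·x + 71.484·y = -6705.690440
  12.298·x − 22.098·y = 635.026558
det = 109.160·-22.098 − 71.484·12.298 = -3291.327912
x = (-6705.690440·-22.098 − 71.484·635.026558) / -3291.327912 = -31.229981
y = (109.160·635.026558 − -6705.690440·12.298) / -3291.327912 = -46.116973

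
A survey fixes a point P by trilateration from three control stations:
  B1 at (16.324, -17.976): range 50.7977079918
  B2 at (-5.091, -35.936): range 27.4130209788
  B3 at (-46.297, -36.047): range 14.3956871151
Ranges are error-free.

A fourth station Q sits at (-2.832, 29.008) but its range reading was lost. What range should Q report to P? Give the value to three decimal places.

eq1: (x − 16.324)² + (y + 17.976)² = 50.7977079918²
eq2: (x + 5.091)² + (y + 35.936)² = 27.4130209788²
eq3: (x + 46.297)² + (y + 36.047)² = 14.3956871151²
eq3−eq2, eq3−eq1 (x²,y² cancel):
  82.412·x + 0.222·y = -2669.721953
  125.242·x + 36.142·y = -5226.360196
det = 82.412·36.142 − 0.222·125.242 = 2950.730780
x = (-2669.721953·36.142 − 0.222·-5226.360196) / 2950.730780 = -32.306858
y = (82.412·-5226.360196 − -2669.721953·125.242) / 2950.730780 = -32.654107
|P − Q| = √((-32.306858 − -2.832)² + (-32.654107 − 29.008)²) = 68.344588

68.345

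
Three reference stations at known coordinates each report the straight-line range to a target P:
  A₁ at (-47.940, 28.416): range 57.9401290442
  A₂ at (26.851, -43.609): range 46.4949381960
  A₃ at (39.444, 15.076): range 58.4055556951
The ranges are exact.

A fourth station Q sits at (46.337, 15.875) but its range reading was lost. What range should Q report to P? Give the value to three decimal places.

64.758

eq1: (x + 47.940)² + (y − 28.416)² = 57.9401290442²
eq2: (x − 26.851)² + (y + 43.609)² = 46.4949381960²
eq3: (x − 39.444)² + (y − 15.076)² = 58.4055556951²
eq2−eq1, eq2−eq3 (x²,y² cancel):
  -149.582·x + 144.050·y = -712.287702
  25.186·x + 117.370·y = -2089.035828
det = -149.582·117.370 − 144.050·25.186 = -21184.482640
x = (-712.287702·117.370 − 144.050·-2089.035828) / -21184.482640 = -10.258660
y = (-149.582·-2089.035828 − -712.287702·25.186) / -21184.482640 = -15.597352
|P − Q| = √((-10.258660 − 46.337)² + (-15.597352 − 15.875)²) = 64.757839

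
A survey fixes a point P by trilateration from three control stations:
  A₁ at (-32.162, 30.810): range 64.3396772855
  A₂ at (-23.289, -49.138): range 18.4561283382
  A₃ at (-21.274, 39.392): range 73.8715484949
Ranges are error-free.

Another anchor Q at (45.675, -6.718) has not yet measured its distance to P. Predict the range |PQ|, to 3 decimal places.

83.236

eq1: (x + 32.162)² + (y − 30.810)² = 64.3396772855²
eq2: (x + 23.289)² + (y + 49.138)² = 18.4561283382²
eq3: (x + 21.274)² + (y − 39.392)² = 73.8715484949²
eq2−eq1, eq2−eq3 (x²,y² cancel):
  -17.746·x + 159.896·y = -4772.235621
  4.030·x + 177.060·y = -6068.984829
det = -17.746·177.060 − 159.896·4.030 = -3786.487640
x = (-4772.235621·177.060 − 159.896·-6068.984829) / -3786.487640 = -33.126837
y = (-17.746·-6068.984829 − -4772.235621·4.030) / -3786.487640 = -33.522443
|P − Q| = √((-33.126837 − 45.675)² + (-33.522443 − -6.718)²) = 83.235856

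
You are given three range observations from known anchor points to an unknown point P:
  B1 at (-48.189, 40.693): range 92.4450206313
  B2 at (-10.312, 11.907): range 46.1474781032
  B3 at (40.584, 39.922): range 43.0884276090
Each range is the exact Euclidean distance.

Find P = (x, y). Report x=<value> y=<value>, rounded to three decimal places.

x=33.502 y=-2.581

eq1: (x + 48.189)² + (y − 40.693)² = 92.4450206313²
eq2: (x + 10.312)² + (y − 11.907)² = 46.1474781032²
eq3: (x − 40.584)² + (y − 39.922)² = 43.0884276090²
eq3−eq1, eq3−eq2 (x²,y² cancel):
  -177.546·x + 1.542·y = -5952.196416
  -101.792·x − 56.030·y = -3265.690288
det = -177.546·-56.030 − 1.542·-101.792 = 10104.865644
x = (-5952.196416·-56.030 − 1.542·-3265.690288) / 10104.865644 = 33.502401
y = (-177.546·-3265.690288 − -5952.196416·-101.792) / 10104.865644 = -2.580512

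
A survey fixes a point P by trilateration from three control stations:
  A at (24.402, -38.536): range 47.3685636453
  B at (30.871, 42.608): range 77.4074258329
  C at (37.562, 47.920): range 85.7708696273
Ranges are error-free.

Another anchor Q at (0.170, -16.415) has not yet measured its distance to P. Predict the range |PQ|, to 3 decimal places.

18.198

eq1: (x − 24.402)² + (y + 38.536)² = 47.3685636453²
eq2: (x − 30.871)² + (y − 42.608)² = 77.4074258329²
eq3: (x − 37.562)² + (y − 47.920)² = 85.7708696273²
eq2−eq3, eq2−eq1 (x²,y² cancel):
  13.382·x + 10.624·y = -425.962564
  -12.938·x − 162.288·y = 3060.149347
det = 13.382·-162.288 − 10.624·-12.938 = -2034.284704
x = (-425.962564·-162.288 − 10.624·3060.149347) / -2034.284704 = -18.000227
y = (13.382·3060.149347 − -425.962564·-12.938) / -2034.284704 = -17.421266
|P − Q| = √((-18.000227 − 0.170)² + (-17.421266 − -16.415)²) = 18.198069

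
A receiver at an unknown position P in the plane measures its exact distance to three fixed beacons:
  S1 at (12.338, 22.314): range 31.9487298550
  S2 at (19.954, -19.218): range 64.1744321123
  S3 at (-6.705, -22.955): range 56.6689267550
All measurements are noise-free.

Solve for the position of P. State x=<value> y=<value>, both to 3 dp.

eq1: (x − 12.338)² + (y − 22.314)² = 31.9487298550²
eq2: (x − 19.954)² + (y + 19.218)² = 64.1744321123²
eq3: (x + 6.705)² + (y + 22.955)² = 56.6689267550²
eq1−eq3, eq1−eq2 (x²,y² cancel):
  -38.086·x − 90.538·y = -2268.897710
  15.232·x − 83.064·y = -2980.283598
det = -38.086·-83.064 − -90.538·15.232 = 4542.650320
x = (-2268.897710·-83.064 − -90.538·-2980.283598) / 4542.650320 = -17.911393
y = (-38.086·-2980.283598 − -2268.897710·15.232) / 4542.650320 = 32.594834

x=-17.911 y=32.595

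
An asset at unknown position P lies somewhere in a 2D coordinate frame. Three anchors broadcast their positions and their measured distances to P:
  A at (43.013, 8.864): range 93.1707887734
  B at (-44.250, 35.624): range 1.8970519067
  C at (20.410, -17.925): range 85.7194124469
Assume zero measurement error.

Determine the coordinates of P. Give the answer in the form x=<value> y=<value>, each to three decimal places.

eq1: (x − 43.013)² + (y − 8.864)² = 93.1707887734²
eq2: (x + 44.250)² + (y − 35.624)² = 1.8970519067²
eq3: (x − 20.410)² + (y + 17.925)² = 85.7194124469²
eq2−eq1, eq2−eq3 (x²,y² cancel):
  174.526·x − 53.520·y = -9975.640286
  129.320·x − 107.098·y = -9833.477015
det = 174.526·-107.098 − -53.520·129.320 = -11770.179148
x = (-9975.640286·-107.098 − -53.520·-9833.477015) / -11770.179148 = -46.055665
y = (174.526·-9833.477015 − -9975.640286·129.320) / -11770.179148 = 36.205703

x=-46.056 y=36.206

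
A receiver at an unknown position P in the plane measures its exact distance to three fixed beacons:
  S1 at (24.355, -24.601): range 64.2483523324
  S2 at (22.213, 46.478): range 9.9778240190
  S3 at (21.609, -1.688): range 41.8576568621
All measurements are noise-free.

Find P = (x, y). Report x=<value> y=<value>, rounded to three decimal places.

eq1: (x − 24.355)² + (y + 24.601)² = 64.2483523324²
eq2: (x − 22.213)² + (y − 46.478)² = 9.9778240190²
eq3: (x − 21.609)² + (y + 1.688)² = 41.8576568621²
eq2−eq1, eq2−eq3 (x²,y² cancel):
  4.284·x − 142.158·y = -5483.540432
  -1.208·x − 96.332·y = -3836.330094
det = 4.284·-96.332 − -142.158·-1.208 = -584.413152
x = (-5483.540432·-96.332 − -142.158·-3836.330094) / -584.413152 = 29.302209
y = (4.284·-3836.330094 − -5483.540432·-1.208) / -584.413152 = 39.456598

x=29.302 y=39.457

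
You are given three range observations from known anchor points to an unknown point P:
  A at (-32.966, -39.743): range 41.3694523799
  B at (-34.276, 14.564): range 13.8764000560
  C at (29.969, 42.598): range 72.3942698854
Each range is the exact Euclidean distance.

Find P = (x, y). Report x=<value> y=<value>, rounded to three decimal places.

eq1: (x + 32.966)² + (y + 39.743)² = 41.3694523799²
eq2: (x + 34.276)² + (y − 14.564)² = 13.8764000560²
eq3: (x − 29.969)² + (y − 42.598)² = 72.3942698854²
eq2−eq1, eq2−eq3 (x²,y² cancel):
  2.620·x − 108.614·y = -239.568179
  128.490·x + 56.068·y = -3722.599541
det = 2.620·56.068 − -108.614·128.490 = 14102.711020
x = (-239.568179·56.068 − -108.614·-3722.599541) / 14102.711020 = -29.622569
y = (2.620·-3722.599541 − -239.568179·128.490) / 14102.711020 = 1.491125

x=-29.623 y=1.491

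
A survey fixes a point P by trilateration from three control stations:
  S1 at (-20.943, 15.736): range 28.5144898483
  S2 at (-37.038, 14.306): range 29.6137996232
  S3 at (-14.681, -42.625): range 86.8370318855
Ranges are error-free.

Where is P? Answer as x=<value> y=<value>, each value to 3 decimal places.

x=-29.486 y=42.941

eq1: (x + 20.943)² + (y − 15.736)² = 28.5144898483²
eq2: (x + 37.038)² + (y − 14.306)² = 29.6137996232²
eq3: (x + 14.681)² + (y + 42.625)² = 86.8370318855²
eq3−eq1, eq3−eq2 (x²,y² cancel):
  -12.524·x + 116.722·y = 5381.402534
  -44.714·x + 113.862·y = 6207.745673
det = -12.524·113.862 − 116.722·-44.714 = 3793.099820
x = (5381.402534·113.862 − 116.722·6207.745673) / 3793.099820 = -29.485972
y = (-12.524·6207.745673 − 5381.402534·-44.714) / 3793.099820 = 42.940664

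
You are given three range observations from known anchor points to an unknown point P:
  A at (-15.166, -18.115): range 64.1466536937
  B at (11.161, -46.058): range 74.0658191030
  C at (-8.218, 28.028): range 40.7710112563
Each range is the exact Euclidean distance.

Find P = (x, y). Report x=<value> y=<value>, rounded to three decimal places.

x=32.432 y=24.888

eq1: (x + 15.166)² + (y + 18.115)² = 64.1466536937²
eq2: (x − 11.161)² + (y + 46.058)² = 74.0658191030²
eq3: (x + 8.218)² + (y − 28.028)² = 40.7710112563²
eq1−eq2, eq1−eq3 (x²,y² cancel):
  52.654·x − 55.886·y = 316.794125
  13.896·x + 92.286·y = 2747.461348
det = 52.654·92.286 − -55.886·13.896 = 5635.818900
x = (316.794125·92.286 − -55.886·2747.461348) / 5635.818900 = 32.431895
y = (52.654·2747.461348 − 316.794125·13.896) / 5635.818900 = 24.887716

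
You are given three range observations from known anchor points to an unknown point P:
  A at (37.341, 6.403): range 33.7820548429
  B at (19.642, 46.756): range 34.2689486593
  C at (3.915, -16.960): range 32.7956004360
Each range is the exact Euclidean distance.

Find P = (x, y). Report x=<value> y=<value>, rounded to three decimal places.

x=4.898 y=15.821

eq1: (x − 37.341)² + (y − 6.403)² = 33.7820548429²
eq2: (x − 19.642)² + (y − 46.756)² = 34.2689486593²
eq3: (x − 3.915)² + (y + 16.960)² = 32.7956004360²
eq2−eq3, eq2−eq1 (x²,y² cancel):
  -31.454·x − 127.432·y = -2170.153441
  35.398·x − 80.706·y = -1103.449397
det = -31.454·-80.706 − -127.432·35.398 = 7049.364460
x = (-2170.153441·-80.706 − -127.432·-1103.449397) / 7049.364460 = 4.898263
y = (-31.454·-1103.449397 − -2170.153441·35.398) / 7049.364460 = 15.820857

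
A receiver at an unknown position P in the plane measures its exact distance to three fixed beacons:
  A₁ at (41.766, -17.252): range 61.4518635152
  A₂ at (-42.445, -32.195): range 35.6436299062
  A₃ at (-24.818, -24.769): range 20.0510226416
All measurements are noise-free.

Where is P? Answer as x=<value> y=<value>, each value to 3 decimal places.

eq1: (x − 41.766)² + (y + 17.252)² = 61.4518635152²
eq2: (x + 42.445)² + (y + 32.195)² = 35.6436299062²
eq3: (x + 24.818)² + (y + 24.769)² = 20.0510226416²
eq3−eq1, eq3−eq2 (x²,y² cancel):
  133.168·x + 15.034·y = -2561.694246
  -35.254·x − 14.852·y = 740.234721
det = 133.168·-14.852 − 15.034·-35.254 = -1447.802500
x = (-2561.694246·-14.852 − 15.034·740.234721) / -1447.802500 = -18.592035
y = (133.168·740.234721 − -2561.694246·-35.254) / -1447.802500 = -5.709072

x=-18.592 y=-5.709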